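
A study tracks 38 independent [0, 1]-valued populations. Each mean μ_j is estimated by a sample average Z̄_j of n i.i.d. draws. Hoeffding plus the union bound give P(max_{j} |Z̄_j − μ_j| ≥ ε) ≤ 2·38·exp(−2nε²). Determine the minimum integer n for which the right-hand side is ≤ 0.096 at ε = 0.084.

473

Need 2·38·exp(−2nε²) ≤ 0.096, i.e. exp(−2nε²) ≤ 0.096/76.
So 2nε² ≥ ln(76/0.096) = 6.674140.
Hence n ≥ 6.674140/(2·0.084²) = 472.941.
The smallest integer n is 473.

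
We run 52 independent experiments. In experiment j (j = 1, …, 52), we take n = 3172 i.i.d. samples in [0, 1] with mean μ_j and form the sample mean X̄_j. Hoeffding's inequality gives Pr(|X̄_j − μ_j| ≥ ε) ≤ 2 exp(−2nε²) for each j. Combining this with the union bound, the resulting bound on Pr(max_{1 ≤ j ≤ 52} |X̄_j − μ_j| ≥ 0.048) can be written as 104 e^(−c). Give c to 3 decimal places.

Union bound over the 52 events: Pr(max_{1 ≤ j ≤ 52} |X̄_j − μ_j| ≥ 0.048) ≤ 52·2·exp(−2nε²) = 104 exp(−2·3172·0.048²).
So c = 2·3172·0.048² = 14.6166.

14.617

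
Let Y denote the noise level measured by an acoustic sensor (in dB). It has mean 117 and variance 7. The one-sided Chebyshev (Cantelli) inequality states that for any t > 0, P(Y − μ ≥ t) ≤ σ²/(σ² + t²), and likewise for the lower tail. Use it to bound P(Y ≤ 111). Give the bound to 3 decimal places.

Here σ² = 7 and t = 6, so σ² + t² = 43.
Cantelli's bound: 7/43 = 0.1628.

0.163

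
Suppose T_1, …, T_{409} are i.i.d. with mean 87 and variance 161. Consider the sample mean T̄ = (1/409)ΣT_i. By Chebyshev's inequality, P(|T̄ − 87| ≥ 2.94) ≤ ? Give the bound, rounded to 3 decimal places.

0.046

Var(T̄) = Var(T_i)/n = 161/409 = 0.39364.
Chebyshev: P(|T̄ − 87| ≥ 2.94) ≤ Var(T̄)/(2.94)² = 161/(409·2.94²) = 0.0455.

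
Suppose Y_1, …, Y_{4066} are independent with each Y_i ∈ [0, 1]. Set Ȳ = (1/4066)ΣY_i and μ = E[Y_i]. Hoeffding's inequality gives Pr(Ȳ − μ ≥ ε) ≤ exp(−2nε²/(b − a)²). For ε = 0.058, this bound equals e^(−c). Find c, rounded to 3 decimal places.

27.356

c = 2nε²/(b − a)² = 2·4066·0.058² / 1² = 27.3560.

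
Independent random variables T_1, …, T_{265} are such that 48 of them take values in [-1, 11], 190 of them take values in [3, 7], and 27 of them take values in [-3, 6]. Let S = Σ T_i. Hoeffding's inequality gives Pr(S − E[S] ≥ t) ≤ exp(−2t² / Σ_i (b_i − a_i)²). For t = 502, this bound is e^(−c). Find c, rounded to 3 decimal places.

41.520

Σ(b_i − a_i)² = 48·12² + 190·4² + 27·9² = 12139.
c = 2t² / 12139 = 2·502² / 12139 = 41.5197.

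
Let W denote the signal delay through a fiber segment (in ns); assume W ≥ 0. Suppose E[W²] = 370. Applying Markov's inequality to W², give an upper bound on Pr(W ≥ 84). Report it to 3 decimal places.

0.052

Since W ≥ 0, the event {W ≥ 84} is the same as {W² ≥ 7056}.
Markov's inequality applied to W² gives Pr(W² ≥ 7056) ≤ E[W²]/7056 = 370/7056 = 0.0524.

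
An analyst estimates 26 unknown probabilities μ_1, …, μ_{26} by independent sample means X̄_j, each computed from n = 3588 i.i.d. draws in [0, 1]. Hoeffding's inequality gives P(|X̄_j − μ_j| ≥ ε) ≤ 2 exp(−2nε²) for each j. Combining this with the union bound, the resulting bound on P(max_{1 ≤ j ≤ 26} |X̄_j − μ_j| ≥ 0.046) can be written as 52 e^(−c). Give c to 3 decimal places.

15.184

Union bound over the 26 events: P(max_{1 ≤ j ≤ 26} |X̄_j − μ_j| ≥ 0.046) ≤ 26·2·exp(−2nε²) = 52 exp(−2·3588·0.046²).
So c = 2·3588·0.046² = 15.1844.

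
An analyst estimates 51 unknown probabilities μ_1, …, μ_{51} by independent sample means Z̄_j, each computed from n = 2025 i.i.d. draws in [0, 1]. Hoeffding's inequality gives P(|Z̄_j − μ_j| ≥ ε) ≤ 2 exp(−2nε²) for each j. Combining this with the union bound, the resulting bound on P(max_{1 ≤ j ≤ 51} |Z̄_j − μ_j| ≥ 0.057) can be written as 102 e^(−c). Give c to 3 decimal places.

13.158

Union bound over the 51 events: P(max_{1 ≤ j ≤ 51} |Z̄_j − μ_j| ≥ 0.057) ≤ 51·2·exp(−2nε²) = 102 exp(−2·2025·0.057²).
So c = 2·2025·0.057² = 13.1585.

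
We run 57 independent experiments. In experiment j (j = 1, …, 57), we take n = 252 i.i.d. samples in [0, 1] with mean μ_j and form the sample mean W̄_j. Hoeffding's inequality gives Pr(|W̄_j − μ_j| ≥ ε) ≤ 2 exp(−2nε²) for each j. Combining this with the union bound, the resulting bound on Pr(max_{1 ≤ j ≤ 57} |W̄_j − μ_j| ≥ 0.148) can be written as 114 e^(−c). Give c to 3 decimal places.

11.040

Union bound over the 57 events: Pr(max_{1 ≤ j ≤ 57} |W̄_j − μ_j| ≥ 0.148) ≤ 57·2·exp(−2nε²) = 114 exp(−2·252·0.148²).
So c = 2·252·0.148² = 11.0396.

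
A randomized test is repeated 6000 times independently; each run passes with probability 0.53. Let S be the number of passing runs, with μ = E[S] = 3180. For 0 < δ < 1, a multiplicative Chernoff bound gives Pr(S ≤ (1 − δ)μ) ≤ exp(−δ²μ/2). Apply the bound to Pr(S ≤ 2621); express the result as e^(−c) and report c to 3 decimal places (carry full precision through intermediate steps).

49.132

Write 2621 = (1 − δ)μ, so δ = 1 − 2621/3180 = 0.1757862…
Then the exponent is δ²μ/2 = (μ − 2621)²/(2μ) = 49.132233.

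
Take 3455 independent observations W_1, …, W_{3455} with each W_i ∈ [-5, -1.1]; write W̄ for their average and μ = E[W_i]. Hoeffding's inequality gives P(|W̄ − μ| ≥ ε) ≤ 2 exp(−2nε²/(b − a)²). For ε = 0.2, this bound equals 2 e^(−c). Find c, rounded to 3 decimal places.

c = 2nε²/(b − a)² = 2·3455·0.2² / 3.9² = 18.1723.

18.172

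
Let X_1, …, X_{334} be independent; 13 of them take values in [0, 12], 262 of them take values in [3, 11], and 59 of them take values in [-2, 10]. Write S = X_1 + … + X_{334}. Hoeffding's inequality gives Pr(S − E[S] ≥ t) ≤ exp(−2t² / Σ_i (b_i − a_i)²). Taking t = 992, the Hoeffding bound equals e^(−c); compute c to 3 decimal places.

Σ(b_i − a_i)² = 13·12² + 262·8² + 59·12² = 27136.
c = 2t² / 27136 = 2·992² / 27136 = 72.5283.

72.528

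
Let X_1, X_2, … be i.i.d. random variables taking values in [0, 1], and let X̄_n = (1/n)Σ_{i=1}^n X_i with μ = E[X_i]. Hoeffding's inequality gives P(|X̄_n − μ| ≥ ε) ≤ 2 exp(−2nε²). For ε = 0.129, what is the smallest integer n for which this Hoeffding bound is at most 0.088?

94

Require 2·exp(−2nε²) ≤ 0.088, i.e. 2nε² ≥ ln(2/0.088) = 3.123566.
So n ≥ 3.123566 / (2·0.129²) = 93.852.
The smallest integer n is 94.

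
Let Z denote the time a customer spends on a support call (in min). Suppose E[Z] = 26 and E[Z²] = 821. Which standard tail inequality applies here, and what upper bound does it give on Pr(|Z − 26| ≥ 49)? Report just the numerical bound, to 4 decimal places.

0.0604

The first two moments determine the variance, so Chebyshev's inequality is the sharpest standard bound available.
Var(Z) = E[Z²] − (E[Z])² = 821 − 676 = 145.
Chebyshev's inequality: Pr(|Z − μ| ≥ t) ≤ Var(Z)/t² = 145/2401 = 0.0604.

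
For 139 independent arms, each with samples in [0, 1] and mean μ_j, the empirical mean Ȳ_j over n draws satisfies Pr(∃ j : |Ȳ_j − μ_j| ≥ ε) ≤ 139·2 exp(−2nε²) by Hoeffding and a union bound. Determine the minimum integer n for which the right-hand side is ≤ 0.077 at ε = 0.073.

Need 2·139·exp(−2nε²) ≤ 0.077, i.e. exp(−2nε²) ≤ 0.077/278.
So 2nε² ≥ ln(278/0.077) = 8.191571.
Hence n ≥ 8.191571/(2·0.073²) = 768.584.
The smallest integer n is 769.

769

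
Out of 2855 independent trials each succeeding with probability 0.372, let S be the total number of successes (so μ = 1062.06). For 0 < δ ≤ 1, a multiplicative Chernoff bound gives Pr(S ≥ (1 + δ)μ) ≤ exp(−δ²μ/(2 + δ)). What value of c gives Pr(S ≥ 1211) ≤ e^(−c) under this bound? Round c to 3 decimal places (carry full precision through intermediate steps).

9.759

Write 1211 = (1 + δ)μ, so δ = 1211/1062.06 − 1 = 0.1402369…
Then the exponent is δ²μ/(2 + δ) = (1211 − μ)² / (μ·(2 + δ)) = 9.759146.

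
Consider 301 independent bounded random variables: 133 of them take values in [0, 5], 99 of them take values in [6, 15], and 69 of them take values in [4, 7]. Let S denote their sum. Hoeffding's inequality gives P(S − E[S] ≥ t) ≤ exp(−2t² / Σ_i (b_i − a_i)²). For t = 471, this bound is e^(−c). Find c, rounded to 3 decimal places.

Σ(b_i − a_i)² = 133·5² + 99·9² + 69·3² = 11965.
c = 2t² / 11965 = 2·471² / 11965 = 37.0817.

37.082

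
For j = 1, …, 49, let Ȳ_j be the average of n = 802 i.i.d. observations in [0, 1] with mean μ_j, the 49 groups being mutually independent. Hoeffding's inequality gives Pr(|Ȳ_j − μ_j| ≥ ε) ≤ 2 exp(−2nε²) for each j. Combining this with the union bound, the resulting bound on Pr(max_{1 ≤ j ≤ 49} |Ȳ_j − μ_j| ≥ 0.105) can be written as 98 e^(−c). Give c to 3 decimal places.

Union bound over the 49 events: Pr(max_{1 ≤ j ≤ 49} |Ȳ_j − μ_j| ≥ 0.105) ≤ 49·2·exp(−2nε²) = 98 exp(−2·802·0.105²).
So c = 2·802·0.105² = 17.6841.

17.684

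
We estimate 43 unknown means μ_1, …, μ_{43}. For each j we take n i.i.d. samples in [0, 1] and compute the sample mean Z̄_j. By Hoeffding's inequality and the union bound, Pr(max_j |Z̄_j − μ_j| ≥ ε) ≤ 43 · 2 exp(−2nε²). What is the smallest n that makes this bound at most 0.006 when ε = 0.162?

183

Need 2·43·exp(−2nε²) ≤ 0.006, i.e. exp(−2nε²) ≤ 0.006/86.
So 2nε² ≥ ln(86/0.006) = 9.570343.
Hence n ≥ 9.570343/(2·0.162²) = 182.334.
The smallest integer n is 183.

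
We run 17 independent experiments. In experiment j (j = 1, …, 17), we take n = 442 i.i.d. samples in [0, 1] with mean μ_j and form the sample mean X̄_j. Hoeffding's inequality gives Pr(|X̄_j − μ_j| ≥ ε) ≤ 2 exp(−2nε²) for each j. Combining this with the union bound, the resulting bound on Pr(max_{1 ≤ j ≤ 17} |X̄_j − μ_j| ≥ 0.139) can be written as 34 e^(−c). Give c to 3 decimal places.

17.080

Union bound over the 17 events: Pr(max_{1 ≤ j ≤ 17} |X̄_j − μ_j| ≥ 0.139) ≤ 17·2·exp(−2nε²) = 34 exp(−2·442·0.139²).
So c = 2·442·0.139² = 17.0798.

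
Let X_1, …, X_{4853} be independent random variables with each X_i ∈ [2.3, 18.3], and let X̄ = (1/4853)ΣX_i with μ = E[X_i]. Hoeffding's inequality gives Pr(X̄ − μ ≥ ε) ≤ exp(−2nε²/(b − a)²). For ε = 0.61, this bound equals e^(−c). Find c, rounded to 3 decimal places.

c = 2nε²/(b − a)² = 2·4853·0.61² / 16² = 14.1078.

14.108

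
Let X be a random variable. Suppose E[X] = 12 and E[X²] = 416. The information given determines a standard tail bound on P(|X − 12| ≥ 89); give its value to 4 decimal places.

The first two moments determine the variance, so Chebyshev's inequality is the sharpest standard bound available.
Var(X) = E[X²] − (E[X])² = 416 − 144 = 272.
Chebyshev's inequality: P(|X − μ| ≥ t) ≤ Var(X)/t² = 272/7921 = 0.0343.

0.0343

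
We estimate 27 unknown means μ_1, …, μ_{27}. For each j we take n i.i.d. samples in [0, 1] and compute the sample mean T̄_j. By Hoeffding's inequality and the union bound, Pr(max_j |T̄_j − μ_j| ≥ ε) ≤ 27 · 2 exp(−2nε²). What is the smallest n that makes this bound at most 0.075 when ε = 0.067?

Need 2·27·exp(−2nε²) ≤ 0.075, i.e. exp(−2nε²) ≤ 0.075/54.
So 2nε² ≥ ln(54/0.075) = 6.579251.
Hence n ≥ 6.579251/(2·0.067²) = 732.819.
The smallest integer n is 733.

733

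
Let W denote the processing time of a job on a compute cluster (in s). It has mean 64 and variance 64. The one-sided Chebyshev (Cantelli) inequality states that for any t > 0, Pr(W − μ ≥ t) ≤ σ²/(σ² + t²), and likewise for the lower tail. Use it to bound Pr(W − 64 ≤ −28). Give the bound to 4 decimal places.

Here σ² = 64 and t = 28, so σ² + t² = 848.
Cantelli's bound: 64/848 = 0.0755.

0.0755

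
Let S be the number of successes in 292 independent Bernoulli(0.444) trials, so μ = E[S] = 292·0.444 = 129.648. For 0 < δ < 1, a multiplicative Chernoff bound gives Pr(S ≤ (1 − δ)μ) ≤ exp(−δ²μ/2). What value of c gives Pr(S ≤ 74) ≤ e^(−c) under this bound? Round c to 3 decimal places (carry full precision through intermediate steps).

11.943

Write 74 = (1 − δ)μ, so δ = 1 − 74/129.648 = 0.4292237…
Then the exponent is δ²μ/2 = (μ − 74)²/(2μ) = 11.942721.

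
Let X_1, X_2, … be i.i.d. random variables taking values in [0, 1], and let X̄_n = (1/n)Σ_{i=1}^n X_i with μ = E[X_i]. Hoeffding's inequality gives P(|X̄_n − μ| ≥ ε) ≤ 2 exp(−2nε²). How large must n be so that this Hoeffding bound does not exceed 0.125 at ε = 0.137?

Require 2·exp(−2nε²) ≤ 0.125, i.e. 2nε² ≥ ln(2/0.125) = 2.772589.
So n ≥ 2.772589 / (2·0.137²) = 73.861.
The smallest integer n is 74.

74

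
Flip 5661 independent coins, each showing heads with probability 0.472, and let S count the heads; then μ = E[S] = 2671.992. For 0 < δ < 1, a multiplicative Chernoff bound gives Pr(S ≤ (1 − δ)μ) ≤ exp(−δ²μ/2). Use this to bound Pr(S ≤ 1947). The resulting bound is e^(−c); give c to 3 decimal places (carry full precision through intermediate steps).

Write 1947 = (1 − δ)μ, so δ = 1 − 1947/2671.992 = 0.2713302…
Then the exponent is δ²μ/2 = (μ − 1947)²/(2μ) = 98.356095.

98.356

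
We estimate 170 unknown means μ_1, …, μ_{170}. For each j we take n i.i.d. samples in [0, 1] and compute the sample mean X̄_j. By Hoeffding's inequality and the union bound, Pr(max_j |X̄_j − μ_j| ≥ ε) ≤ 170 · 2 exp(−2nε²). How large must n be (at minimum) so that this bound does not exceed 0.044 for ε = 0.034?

Need 2·170·exp(−2nε²) ≤ 0.044, i.e. exp(−2nε²) ≤ 0.044/340.
So 2nε² ≥ ln(340/0.044) = 8.952511.
Hence n ≥ 8.952511/(2·0.034²) = 3872.193.
The smallest integer n is 3873.

3873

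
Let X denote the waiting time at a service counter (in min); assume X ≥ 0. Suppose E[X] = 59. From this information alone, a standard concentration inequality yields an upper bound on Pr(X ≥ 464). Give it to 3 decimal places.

Only the mean of a non-negative variable is known, so Markov's inequality is the applicable tail bound.
Markov's inequality: for a non-negative random variable, Pr(X ≥ a) ≤ E[X]/a.
Here E[X] = 59 and a = 464, so the bound is 59/464 = 0.1272.

0.127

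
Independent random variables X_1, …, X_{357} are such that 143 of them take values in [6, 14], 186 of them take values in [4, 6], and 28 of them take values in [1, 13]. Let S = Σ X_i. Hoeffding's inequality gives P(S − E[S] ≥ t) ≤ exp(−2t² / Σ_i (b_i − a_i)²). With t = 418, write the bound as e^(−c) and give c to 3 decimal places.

25.090

Σ(b_i − a_i)² = 143·8² + 186·2² + 28·12² = 13928.
c = 2t² / 13928 = 2·418² / 13928 = 25.0896.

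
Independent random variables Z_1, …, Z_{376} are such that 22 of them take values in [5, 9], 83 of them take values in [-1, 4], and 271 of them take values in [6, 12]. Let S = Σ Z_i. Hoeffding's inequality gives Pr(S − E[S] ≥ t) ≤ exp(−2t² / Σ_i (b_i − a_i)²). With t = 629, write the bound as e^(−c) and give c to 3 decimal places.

Σ(b_i − a_i)² = 22·4² + 83·5² + 271·6² = 12183.
c = 2t² / 12183 = 2·629² / 12183 = 64.9497.

64.950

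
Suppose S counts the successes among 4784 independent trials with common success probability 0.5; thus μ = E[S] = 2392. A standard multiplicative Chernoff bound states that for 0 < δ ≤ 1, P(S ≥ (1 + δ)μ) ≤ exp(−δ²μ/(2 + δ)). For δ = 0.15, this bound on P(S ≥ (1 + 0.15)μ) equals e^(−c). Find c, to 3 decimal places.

c = δ²μ/(2 + δ) = 0.15²·2392/(2 + 0.15) = 25.0326.

25.033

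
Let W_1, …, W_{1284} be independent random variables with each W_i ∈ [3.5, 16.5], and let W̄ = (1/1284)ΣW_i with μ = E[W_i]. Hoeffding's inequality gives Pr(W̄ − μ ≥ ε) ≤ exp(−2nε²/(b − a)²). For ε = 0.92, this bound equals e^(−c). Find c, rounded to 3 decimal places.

12.861

c = 2nε²/(b − a)² = 2·1284·0.92² / 13² = 12.8613.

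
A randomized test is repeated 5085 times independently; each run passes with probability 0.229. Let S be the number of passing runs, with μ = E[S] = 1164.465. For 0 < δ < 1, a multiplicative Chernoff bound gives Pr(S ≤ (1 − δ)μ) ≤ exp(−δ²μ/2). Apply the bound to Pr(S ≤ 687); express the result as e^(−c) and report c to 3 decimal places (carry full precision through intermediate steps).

Write 687 = (1 − δ)μ, so δ = 1 − 687/1164.465 = 0.4100295…
Then the exponent is δ²μ/2 = (μ − 687)²/(2μ) = 97.887367.

97.887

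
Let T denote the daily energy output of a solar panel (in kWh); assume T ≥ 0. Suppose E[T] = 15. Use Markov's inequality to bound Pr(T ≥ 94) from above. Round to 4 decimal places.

Markov's inequality: for a non-negative random variable, Pr(T ≥ a) ≤ E[T]/a.
Here E[T] = 15 and a = 94, so the bound is 15/94 = 0.1596.

0.1596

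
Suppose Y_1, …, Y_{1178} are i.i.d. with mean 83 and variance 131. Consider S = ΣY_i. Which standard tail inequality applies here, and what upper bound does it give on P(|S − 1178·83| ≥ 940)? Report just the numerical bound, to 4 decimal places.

With mean and variance of each term known, Chebyshev's inequality bounds the deviation of the sum (or sample mean).
Var(S) = n·Var(Y_i) = 1178·131 = 154318.
Chebyshev: P(|S − 1178·83| ≥ 940) ≤ Var(S)/940² = 154318/883600 = 0.1746.

0.1746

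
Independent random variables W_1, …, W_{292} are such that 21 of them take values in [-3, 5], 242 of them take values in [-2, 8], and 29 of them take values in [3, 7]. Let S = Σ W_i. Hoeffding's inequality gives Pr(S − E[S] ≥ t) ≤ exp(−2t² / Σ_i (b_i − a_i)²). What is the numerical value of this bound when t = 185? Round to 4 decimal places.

Σ(b_i − a_i)² = 21·8² + 242·10² + 29·4² = 26008.
Exponent = 2·185² / 26008 = 2.63188.
Bound = exp(−2.63188) = 0.07194.

0.0719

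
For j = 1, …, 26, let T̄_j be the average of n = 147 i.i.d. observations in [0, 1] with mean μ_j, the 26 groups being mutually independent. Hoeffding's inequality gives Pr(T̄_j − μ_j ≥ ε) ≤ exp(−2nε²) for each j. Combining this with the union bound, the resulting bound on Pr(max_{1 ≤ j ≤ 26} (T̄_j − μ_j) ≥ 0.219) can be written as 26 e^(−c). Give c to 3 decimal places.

14.101

Union bound over the 26 events: Pr(max_{1 ≤ j ≤ 26} (T̄_j − μ_j) ≥ 0.219) ≤ 26·exp(−2nε²) = 26 exp(−2·147·0.219²).
So c = 2·147·0.219² = 14.1005.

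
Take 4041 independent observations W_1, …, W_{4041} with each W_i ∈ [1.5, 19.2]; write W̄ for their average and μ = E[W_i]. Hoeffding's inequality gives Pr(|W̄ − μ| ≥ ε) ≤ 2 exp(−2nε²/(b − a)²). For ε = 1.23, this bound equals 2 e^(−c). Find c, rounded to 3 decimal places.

39.029

c = 2nε²/(b − a)² = 2·4041·1.23² / 17.7² = 39.0286.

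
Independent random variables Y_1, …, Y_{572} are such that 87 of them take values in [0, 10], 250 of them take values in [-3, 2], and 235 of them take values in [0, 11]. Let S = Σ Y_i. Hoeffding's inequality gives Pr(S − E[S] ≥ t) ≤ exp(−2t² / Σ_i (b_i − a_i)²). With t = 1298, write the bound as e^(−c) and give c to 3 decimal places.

77.668

Σ(b_i − a_i)² = 87·10² + 250·5² + 235·11² = 43385.
c = 2t² / 43385 = 2·1298² / 43385 = 77.6676.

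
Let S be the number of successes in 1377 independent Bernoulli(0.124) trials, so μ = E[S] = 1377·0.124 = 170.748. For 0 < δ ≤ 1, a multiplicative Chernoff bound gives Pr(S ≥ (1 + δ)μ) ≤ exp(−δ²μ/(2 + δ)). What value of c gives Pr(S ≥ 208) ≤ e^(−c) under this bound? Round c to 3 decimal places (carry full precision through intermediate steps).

3.664

Write 208 = (1 + δ)μ, so δ = 208/170.748 − 1 = 0.2181695…
Then the exponent is δ²μ/(2 + δ) = (208 − μ)² / (μ·(2 + δ)) = 3.663944.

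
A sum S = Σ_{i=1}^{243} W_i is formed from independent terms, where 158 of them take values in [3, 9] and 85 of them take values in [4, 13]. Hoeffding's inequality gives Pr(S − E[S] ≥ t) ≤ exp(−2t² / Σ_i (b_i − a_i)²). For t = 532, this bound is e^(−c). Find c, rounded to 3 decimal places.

Σ(b_i − a_i)² = 158·6² + 85·9² = 12573.
c = 2t² / 12573 = 2·532² / 12573 = 45.0209.

45.021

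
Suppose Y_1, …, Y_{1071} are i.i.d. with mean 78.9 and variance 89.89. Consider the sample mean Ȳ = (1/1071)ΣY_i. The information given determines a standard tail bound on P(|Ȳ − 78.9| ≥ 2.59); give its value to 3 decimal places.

0.013

With mean and variance of each term known, Chebyshev's inequality bounds the deviation of the sum (or sample mean).
Var(Ȳ) = Var(Y_i)/n = 89.89/1071 = 0.083931.
Chebyshev: P(|Ȳ − 78.9| ≥ 2.59) ≤ Var(Ȳ)/(2.59)² = 89.89/(1071·2.59²) = 0.0125.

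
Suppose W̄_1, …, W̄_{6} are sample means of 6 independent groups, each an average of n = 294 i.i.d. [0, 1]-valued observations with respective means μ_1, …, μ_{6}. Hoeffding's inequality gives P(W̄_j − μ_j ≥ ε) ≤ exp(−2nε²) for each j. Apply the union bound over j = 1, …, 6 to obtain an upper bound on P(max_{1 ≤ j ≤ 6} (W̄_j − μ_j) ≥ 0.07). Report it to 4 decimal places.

Per-experiment Hoeffding bound: exp(−2·294·0.07²) = exp(−2.88120) = 0.056067.
Union bound over 6 events: 6·0.056067 = 0.33640.

0.3364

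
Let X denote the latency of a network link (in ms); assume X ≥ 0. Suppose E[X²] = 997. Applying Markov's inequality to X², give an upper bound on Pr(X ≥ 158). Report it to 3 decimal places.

0.040

Since X ≥ 0, the event {X ≥ 158} is the same as {X² ≥ 24964}.
Markov's inequality applied to X² gives Pr(X² ≥ 24964) ≤ E[X²]/24964 = 997/24964 = 0.0399.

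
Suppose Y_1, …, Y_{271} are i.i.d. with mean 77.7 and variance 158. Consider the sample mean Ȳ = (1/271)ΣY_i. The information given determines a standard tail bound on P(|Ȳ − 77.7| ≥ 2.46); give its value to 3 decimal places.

With mean and variance of each term known, Chebyshev's inequality bounds the deviation of the sum (or sample mean).
Var(Ȳ) = Var(Y_i)/n = 158/271 = 0.58303.
Chebyshev: P(|Ȳ − 77.7| ≥ 2.46) ≤ Var(Ȳ)/(2.46)² = 158/(271·2.46²) = 0.0963.

0.096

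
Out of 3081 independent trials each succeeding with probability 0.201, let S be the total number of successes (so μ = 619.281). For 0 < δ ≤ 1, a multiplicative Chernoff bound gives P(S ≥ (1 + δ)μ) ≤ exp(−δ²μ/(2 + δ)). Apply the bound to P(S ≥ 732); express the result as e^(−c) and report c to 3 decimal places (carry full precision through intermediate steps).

9.403

Write 732 = (1 + δ)μ, so δ = 732/619.281 − 1 = 0.1820159…
Then the exponent is δ²μ/(2 + δ) = (732 − μ)² / (μ·(2 + δ)) = 9.402613.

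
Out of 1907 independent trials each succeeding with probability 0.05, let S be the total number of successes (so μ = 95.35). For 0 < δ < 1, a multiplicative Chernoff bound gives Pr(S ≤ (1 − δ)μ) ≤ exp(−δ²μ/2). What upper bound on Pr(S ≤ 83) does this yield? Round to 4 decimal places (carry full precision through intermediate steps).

0.4494

Write 83 = (1 − δ)μ, so δ = 1 − 83/95.35 = 0.1295228…
Then the exponent is δ²μ/2 = (μ − 83)²/(2μ) = 0.799803.
Bound = exp(−0.799803) = 0.44942.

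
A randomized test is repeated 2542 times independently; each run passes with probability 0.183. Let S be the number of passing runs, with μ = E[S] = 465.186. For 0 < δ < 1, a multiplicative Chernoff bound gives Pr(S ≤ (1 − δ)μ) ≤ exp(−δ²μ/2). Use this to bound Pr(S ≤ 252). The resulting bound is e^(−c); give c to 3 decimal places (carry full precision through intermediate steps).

48.850

Write 252 = (1 − δ)μ, so δ = 1 − 252/465.186 = 0.4582812…
Then the exponent is δ²μ/2 = (μ − 252)²/(2μ) = 48.849568.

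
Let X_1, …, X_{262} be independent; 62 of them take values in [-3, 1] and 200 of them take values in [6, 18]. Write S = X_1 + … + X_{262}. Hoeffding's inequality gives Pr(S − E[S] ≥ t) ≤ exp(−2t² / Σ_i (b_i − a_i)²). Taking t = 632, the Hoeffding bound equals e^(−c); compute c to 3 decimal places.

Σ(b_i − a_i)² = 62·4² + 200·12² = 29792.
c = 2t² / 29792 = 2·632² / 29792 = 26.8142.

26.814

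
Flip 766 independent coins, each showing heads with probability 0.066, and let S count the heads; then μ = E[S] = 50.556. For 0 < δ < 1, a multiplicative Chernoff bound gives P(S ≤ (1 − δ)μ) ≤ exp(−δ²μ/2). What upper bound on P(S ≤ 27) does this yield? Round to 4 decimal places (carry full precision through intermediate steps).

0.0041

Write 27 = (1 − δ)μ, so δ = 1 − 27/50.556 = 0.4659388…
Then the exponent is δ²μ/2 = (μ − 27)²/(2μ) = 5.487827.
Bound = exp(−5.487827) = 0.00414.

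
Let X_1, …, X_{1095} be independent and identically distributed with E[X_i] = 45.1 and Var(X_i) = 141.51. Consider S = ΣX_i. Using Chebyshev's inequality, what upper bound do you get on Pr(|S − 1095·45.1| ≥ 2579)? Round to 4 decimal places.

0.0233

Var(S) = n·Var(X_i) = 1095·141.51 = 154953.45.
Chebyshev: Pr(|S − 1095·45.1| ≥ 2579) ≤ Var(S)/2579² = 154953.45/6651241 = 0.0233.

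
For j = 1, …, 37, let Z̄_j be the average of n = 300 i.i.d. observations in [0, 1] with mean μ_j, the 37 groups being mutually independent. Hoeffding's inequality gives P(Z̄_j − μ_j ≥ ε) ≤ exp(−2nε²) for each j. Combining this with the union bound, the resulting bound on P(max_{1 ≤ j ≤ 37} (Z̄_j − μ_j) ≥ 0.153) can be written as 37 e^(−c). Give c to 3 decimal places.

14.045

Union bound over the 37 events: P(max_{1 ≤ j ≤ 37} (Z̄_j − μ_j) ≥ 0.153) ≤ 37·exp(−2nε²) = 37 exp(−2·300·0.153²).
So c = 2·300·0.153² = 14.0454.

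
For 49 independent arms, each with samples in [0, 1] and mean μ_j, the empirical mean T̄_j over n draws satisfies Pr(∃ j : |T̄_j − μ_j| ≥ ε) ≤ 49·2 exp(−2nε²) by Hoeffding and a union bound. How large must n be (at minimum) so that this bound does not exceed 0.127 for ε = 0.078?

547

Need 2·49·exp(−2nε²) ≤ 0.127, i.e. exp(−2nε²) ≤ 0.127/98.
So 2nε² ≥ ln(98/0.127) = 6.648536.
Hence n ≥ 6.648536/(2·0.078²) = 546.395.
The smallest integer n is 547.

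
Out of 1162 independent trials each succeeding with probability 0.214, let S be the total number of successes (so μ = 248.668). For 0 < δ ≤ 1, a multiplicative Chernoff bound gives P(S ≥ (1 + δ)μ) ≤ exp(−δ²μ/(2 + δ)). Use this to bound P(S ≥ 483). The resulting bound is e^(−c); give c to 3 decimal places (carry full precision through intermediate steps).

Write 483 = (1 + δ)μ, so δ = 483/248.668 − 1 = 0.9423488…
Then the exponent is δ²μ/(2 + δ) = (483 − μ)² / (μ·(2 + δ)) = 75.049731.

75.050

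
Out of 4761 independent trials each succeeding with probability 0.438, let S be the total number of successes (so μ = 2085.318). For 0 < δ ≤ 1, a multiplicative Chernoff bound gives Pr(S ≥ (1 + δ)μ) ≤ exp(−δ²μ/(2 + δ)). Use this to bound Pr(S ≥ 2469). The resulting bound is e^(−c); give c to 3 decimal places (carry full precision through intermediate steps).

32.324

Write 2469 = (1 + δ)μ, so δ = 2469/2085.318 − 1 = 0.1839921…
Then the exponent is δ²μ/(2 + δ) = (2469 − μ)² / (μ·(2 + δ)) = 32.323583.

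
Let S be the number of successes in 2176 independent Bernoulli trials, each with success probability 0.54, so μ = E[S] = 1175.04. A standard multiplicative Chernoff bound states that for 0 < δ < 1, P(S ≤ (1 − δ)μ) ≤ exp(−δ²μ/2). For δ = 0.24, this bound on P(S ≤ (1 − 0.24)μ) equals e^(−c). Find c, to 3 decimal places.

33.841

c = δ²μ/2 = 0.24²·1175.04/2 = 33.8412.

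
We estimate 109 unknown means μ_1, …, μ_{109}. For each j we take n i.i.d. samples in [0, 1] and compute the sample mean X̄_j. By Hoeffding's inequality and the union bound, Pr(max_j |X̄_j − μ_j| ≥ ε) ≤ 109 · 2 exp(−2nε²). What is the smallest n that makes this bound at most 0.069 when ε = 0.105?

Need 2·109·exp(−2nε²) ≤ 0.069, i.e. exp(−2nε²) ≤ 0.069/218.
So 2nε² ≥ ln(218/0.069) = 8.058144.
Hence n ≥ 8.058144/(2·0.105²) = 365.449.
The smallest integer n is 366.

366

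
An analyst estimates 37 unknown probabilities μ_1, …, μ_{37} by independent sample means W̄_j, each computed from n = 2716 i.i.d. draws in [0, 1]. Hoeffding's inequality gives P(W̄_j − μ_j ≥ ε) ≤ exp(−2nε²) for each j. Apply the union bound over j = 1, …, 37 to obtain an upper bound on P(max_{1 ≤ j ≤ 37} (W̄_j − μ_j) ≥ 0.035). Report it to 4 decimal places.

Per-experiment Hoeffding bound: exp(−2·2716·0.035²) = exp(−6.65420) = 0.0012886.
Union bound over 37 events: 37·0.0012886 = 0.04768.

0.0477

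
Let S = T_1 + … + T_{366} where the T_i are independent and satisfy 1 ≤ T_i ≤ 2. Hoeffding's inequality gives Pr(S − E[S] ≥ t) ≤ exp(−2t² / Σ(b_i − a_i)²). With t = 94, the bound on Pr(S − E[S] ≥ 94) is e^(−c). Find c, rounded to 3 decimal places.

Σ(b_i − a_i)² = 366·(1)² = 366.
c = 2t²/366 = 2·94²/366 = 48.2842.

48.284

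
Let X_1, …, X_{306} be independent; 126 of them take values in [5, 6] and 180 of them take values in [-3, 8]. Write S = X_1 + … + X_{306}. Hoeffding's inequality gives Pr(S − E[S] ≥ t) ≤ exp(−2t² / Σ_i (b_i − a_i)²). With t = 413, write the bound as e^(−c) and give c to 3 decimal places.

Σ(b_i − a_i)² = 126·1² + 180·11² = 21906.
c = 2t² / 21906 = 2·413² / 21906 = 15.5728.

15.573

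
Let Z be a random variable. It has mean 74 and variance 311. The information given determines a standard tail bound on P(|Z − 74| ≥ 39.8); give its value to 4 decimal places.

Mean and variance are known, so Chebyshev's inequality applies.
Chebyshev: P(|Z − μ| ≥ t) ≤ Var(Z)/t².
Bound = 311 / 1584.04 = 0.1963.

0.1963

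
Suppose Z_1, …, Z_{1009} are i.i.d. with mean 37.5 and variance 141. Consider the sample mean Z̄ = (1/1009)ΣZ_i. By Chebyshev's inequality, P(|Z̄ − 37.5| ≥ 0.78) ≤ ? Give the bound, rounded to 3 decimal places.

Var(Z̄) = Var(Z_i)/n = 141/1009 = 0.13974.
Chebyshev: P(|Z̄ − 37.5| ≥ 0.78) ≤ Var(Z̄)/(0.78)² = 141/(1009·0.78²) = 0.2297.

0.230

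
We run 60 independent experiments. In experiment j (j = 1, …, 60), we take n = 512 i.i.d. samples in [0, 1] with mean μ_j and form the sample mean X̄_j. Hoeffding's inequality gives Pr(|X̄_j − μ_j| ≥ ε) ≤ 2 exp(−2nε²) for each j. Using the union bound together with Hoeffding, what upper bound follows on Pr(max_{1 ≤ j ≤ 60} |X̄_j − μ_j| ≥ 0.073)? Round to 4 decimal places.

Per-experiment Hoeffding bound: 2·exp(−2·512·0.073²) = 2·exp(−5.45690) = 0.0085336.
Union bound over 60 events: 60·0.0085336 = 0.51201.

0.5120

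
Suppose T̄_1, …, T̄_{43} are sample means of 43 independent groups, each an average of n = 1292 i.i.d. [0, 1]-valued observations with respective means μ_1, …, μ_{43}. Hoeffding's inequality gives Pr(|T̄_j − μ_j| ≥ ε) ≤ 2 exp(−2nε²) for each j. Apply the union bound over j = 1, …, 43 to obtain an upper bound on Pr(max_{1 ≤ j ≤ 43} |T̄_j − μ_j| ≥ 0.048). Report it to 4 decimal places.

Per-experiment Hoeffding bound: 2·exp(−2·1292·0.048²) = 2·exp(−5.95354) = 0.0051933.
Union bound over 43 events: 43·0.0051933 = 0.22331.

0.2233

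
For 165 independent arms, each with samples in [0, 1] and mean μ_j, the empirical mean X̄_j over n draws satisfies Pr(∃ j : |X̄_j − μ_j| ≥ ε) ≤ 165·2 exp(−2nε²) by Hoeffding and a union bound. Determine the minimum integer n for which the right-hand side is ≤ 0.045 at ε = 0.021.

Need 2·165·exp(−2nε²) ≤ 0.045, i.e. exp(−2nε²) ≤ 0.045/330.
So 2nε² ≥ ln(330/0.045) = 8.900185.
Hence n ≥ 8.900185/(2·0.021²) = 10090.913.
The smallest integer n is 10091.

10091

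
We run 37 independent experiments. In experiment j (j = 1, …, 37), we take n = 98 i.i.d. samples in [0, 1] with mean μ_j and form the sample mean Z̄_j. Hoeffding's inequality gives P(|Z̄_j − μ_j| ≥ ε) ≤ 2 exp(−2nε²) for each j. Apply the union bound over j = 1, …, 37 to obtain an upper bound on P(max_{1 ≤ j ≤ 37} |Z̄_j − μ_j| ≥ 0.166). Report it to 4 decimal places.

0.3339

Per-experiment Hoeffding bound: 2·exp(−2·98·0.166²) = 2·exp(−5.40098) = 0.0090243.
Union bound over 37 events: 37·0.0090243 = 0.33390.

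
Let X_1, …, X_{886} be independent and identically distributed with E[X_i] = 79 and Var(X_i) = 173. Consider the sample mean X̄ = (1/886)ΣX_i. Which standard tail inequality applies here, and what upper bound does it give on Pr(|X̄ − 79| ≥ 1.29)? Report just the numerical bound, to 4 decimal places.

With mean and variance of each term known, Chebyshev's inequality bounds the deviation of the sum (or sample mean).
Var(X̄) = Var(X_i)/n = 173/886 = 0.19526.
Chebyshev: Pr(|X̄ − 79| ≥ 1.29) ≤ Var(X̄)/(1.29)² = 173/(886·1.29²) = 0.1173.

0.1173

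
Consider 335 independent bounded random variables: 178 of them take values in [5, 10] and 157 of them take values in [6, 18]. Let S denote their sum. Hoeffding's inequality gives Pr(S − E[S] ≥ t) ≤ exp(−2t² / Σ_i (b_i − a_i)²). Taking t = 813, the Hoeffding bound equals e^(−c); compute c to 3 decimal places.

48.856

Σ(b_i − a_i)² = 178·5² + 157·12² = 27058.
c = 2t² / 27058 = 2·813² / 27058 = 48.8557.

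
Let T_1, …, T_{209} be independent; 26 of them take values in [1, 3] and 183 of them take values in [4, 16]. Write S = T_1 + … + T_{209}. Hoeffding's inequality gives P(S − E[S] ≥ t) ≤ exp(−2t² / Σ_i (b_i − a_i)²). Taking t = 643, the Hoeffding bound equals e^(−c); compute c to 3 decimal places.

Σ(b_i − a_i)² = 26·2² + 183·12² = 26456.
c = 2t² / 26456 = 2·643² / 26456 = 31.2556.

31.256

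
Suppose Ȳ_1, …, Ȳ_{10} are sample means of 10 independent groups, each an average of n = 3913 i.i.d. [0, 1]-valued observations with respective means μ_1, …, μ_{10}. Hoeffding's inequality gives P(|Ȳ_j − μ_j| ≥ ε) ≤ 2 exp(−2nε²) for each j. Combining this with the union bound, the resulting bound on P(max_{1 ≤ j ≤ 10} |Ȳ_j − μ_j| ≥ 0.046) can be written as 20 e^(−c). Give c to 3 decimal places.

Union bound over the 10 events: P(max_{1 ≤ j ≤ 10} |Ȳ_j − μ_j| ≥ 0.046) ≤ 10·2·exp(−2nε²) = 20 exp(−2·3913·0.046²).
So c = 2·3913·0.046² = 16.5598.

16.560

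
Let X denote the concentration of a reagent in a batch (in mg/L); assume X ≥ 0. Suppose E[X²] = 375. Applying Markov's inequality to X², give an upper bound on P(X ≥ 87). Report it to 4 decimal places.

Since X ≥ 0, the event {X ≥ 87} is the same as {X² ≥ 7569}.
Markov's inequality applied to X² gives P(X² ≥ 7569) ≤ E[X²]/7569 = 375/7569 = 0.0495.

0.0495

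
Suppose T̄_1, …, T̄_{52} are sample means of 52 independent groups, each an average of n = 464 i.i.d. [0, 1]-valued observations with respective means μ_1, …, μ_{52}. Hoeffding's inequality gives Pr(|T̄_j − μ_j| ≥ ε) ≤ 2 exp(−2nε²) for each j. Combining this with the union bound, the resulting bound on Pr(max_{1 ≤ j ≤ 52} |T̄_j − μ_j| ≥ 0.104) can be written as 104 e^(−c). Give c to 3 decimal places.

10.037

Union bound over the 52 events: Pr(max_{1 ≤ j ≤ 52} |T̄_j − μ_j| ≥ 0.104) ≤ 52·2·exp(−2nε²) = 104 exp(−2·464·0.104²).
So c = 2·464·0.104² = 10.0372.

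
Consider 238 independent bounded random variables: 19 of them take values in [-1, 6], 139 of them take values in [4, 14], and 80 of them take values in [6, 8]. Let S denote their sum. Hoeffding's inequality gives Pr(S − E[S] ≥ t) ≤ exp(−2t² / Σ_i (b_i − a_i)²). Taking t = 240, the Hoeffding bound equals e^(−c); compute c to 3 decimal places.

Σ(b_i − a_i)² = 19·7² + 139·10² + 80·2² = 15151.
c = 2t² / 15151 = 2·240² / 15151 = 7.6035.

7.603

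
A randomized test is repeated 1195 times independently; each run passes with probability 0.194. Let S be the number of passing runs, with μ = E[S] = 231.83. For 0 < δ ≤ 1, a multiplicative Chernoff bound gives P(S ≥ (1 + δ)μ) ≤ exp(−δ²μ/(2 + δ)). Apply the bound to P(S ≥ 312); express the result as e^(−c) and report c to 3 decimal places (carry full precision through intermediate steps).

11.818

Write 312 = (1 + δ)μ, so δ = 312/231.83 − 1 = 0.3458137…
Then the exponent is δ²μ/(2 + δ) = (312 − μ)² / (μ·(2 + δ)) = 11.818452.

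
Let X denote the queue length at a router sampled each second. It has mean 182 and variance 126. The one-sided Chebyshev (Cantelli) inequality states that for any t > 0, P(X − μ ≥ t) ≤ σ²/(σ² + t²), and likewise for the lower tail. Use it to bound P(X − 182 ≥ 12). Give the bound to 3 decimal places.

0.467

Here σ² = 126 and t = 12, so σ² + t² = 270.
Cantelli's bound: 126/270 = 0.4667.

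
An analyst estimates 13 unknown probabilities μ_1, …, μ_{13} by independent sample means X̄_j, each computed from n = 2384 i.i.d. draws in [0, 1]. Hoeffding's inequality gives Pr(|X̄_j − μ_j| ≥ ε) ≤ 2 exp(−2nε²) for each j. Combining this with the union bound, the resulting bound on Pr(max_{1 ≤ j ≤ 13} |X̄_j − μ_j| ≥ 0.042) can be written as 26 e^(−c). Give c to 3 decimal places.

8.411

Union bound over the 13 events: Pr(max_{1 ≤ j ≤ 13} |X̄_j − μ_j| ≥ 0.042) ≤ 13·2·exp(−2nε²) = 26 exp(−2·2384·0.042²).
So c = 2·2384·0.042² = 8.4108.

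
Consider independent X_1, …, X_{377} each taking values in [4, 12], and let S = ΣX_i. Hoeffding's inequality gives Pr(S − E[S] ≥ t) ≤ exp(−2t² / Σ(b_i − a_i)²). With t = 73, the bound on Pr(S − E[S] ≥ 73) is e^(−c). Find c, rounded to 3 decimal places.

0.442

Σ(b_i − a_i)² = 377·(8)² = 24128.
c = 2t²/24128 = 2·73²/24128 = 0.4417.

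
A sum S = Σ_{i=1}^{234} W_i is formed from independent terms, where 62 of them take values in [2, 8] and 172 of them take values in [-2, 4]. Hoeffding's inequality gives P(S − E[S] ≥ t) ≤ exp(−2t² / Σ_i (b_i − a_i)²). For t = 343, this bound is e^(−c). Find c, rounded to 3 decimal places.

27.932

Σ(b_i − a_i)² = 62·6² + 172·6² = 8424.
c = 2t² / 8424 = 2·343² / 8424 = 27.9319.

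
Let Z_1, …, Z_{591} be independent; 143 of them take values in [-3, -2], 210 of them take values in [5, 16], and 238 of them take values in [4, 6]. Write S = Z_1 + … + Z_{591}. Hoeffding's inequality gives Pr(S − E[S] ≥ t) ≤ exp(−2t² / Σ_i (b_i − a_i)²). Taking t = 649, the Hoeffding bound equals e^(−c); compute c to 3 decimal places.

31.783

Σ(b_i − a_i)² = 143·1² + 210·11² + 238·2² = 26505.
c = 2t² / 26505 = 2·649² / 26505 = 31.7828.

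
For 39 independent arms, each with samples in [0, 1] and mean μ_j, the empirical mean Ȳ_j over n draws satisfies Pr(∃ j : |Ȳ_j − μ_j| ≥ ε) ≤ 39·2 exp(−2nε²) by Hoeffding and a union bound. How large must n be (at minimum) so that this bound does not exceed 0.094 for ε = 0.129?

Need 2·39·exp(−2nε²) ≤ 0.094, i.e. exp(−2nε²) ≤ 0.094/78.
So 2nε² ≥ ln(78/0.094) = 6.721169.
Hence n ≥ 6.721169/(2·0.129²) = 201.946.
The smallest integer n is 202.

202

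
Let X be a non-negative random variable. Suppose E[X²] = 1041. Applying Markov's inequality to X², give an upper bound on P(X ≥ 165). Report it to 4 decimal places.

0.0382

Since X ≥ 0, the event {X ≥ 165} is the same as {X² ≥ 27225}.
Markov's inequality applied to X² gives P(X² ≥ 27225) ≤ E[X²]/27225 = 1041/27225 = 0.0382.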